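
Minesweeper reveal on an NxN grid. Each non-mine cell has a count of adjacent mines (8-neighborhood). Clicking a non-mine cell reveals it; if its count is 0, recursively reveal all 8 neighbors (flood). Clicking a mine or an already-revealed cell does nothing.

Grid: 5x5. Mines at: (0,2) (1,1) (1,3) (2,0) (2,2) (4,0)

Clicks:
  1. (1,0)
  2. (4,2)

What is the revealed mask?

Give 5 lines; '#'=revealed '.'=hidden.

Answer: .....
#....
...##
.####
.####

Derivation:
Click 1 (1,0) count=2: revealed 1 new [(1,0)] -> total=1
Click 2 (4,2) count=0: revealed 10 new [(2,3) (2,4) (3,1) (3,2) (3,3) (3,4) (4,1) (4,2) (4,3) (4,4)] -> total=11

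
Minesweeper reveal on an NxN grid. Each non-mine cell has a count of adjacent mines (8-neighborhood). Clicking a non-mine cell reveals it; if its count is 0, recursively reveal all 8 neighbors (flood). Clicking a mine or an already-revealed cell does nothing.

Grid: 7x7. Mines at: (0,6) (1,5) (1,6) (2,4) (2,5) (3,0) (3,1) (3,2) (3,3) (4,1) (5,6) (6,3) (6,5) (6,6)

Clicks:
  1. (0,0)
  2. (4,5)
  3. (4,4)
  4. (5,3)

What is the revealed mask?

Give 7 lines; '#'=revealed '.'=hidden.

Click 1 (0,0) count=0: revealed 14 new [(0,0) (0,1) (0,2) (0,3) (0,4) (1,0) (1,1) (1,2) (1,3) (1,4) (2,0) (2,1) (2,2) (2,3)] -> total=14
Click 2 (4,5) count=1: revealed 1 new [(4,5)] -> total=15
Click 3 (4,4) count=1: revealed 1 new [(4,4)] -> total=16
Click 4 (5,3) count=1: revealed 1 new [(5,3)] -> total=17

Answer: #####..
#####..
####...
.......
....##.
...#...
.......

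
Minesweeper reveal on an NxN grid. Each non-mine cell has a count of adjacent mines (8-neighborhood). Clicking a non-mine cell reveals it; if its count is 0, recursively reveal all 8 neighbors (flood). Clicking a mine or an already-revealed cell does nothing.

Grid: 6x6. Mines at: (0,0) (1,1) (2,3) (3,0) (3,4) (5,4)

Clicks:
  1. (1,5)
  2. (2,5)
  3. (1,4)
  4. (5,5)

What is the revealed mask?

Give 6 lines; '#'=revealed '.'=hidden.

Click 1 (1,5) count=0: revealed 10 new [(0,2) (0,3) (0,4) (0,5) (1,2) (1,3) (1,4) (1,5) (2,4) (2,5)] -> total=10
Click 2 (2,5) count=1: revealed 0 new [(none)] -> total=10
Click 3 (1,4) count=1: revealed 0 new [(none)] -> total=10
Click 4 (5,5) count=1: revealed 1 new [(5,5)] -> total=11

Answer: ..####
..####
....##
......
......
.....#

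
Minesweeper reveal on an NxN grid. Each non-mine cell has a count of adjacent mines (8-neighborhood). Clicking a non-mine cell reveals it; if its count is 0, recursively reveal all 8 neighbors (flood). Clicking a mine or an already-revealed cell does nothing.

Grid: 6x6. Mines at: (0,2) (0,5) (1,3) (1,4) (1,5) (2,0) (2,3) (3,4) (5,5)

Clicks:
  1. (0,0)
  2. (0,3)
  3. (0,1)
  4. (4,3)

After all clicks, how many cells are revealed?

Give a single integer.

Click 1 (0,0) count=0: revealed 4 new [(0,0) (0,1) (1,0) (1,1)] -> total=4
Click 2 (0,3) count=3: revealed 1 new [(0,3)] -> total=5
Click 3 (0,1) count=1: revealed 0 new [(none)] -> total=5
Click 4 (4,3) count=1: revealed 1 new [(4,3)] -> total=6

Answer: 6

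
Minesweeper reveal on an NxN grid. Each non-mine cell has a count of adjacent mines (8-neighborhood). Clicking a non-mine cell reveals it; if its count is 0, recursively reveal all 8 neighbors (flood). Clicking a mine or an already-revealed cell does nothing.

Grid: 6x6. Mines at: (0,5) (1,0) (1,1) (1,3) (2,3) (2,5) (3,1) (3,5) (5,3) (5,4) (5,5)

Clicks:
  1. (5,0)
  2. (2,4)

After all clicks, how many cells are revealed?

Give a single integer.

Answer: 7

Derivation:
Click 1 (5,0) count=0: revealed 6 new [(4,0) (4,1) (4,2) (5,0) (5,1) (5,2)] -> total=6
Click 2 (2,4) count=4: revealed 1 new [(2,4)] -> total=7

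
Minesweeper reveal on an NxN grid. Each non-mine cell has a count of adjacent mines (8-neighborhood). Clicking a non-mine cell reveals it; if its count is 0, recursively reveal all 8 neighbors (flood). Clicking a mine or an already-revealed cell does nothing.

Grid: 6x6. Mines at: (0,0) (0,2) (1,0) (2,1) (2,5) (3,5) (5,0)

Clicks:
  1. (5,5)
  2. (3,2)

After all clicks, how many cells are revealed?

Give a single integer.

Click 1 (5,5) count=0: revealed 20 new [(1,2) (1,3) (1,4) (2,2) (2,3) (2,4) (3,1) (3,2) (3,3) (3,4) (4,1) (4,2) (4,3) (4,4) (4,5) (5,1) (5,2) (5,3) (5,4) (5,5)] -> total=20
Click 2 (3,2) count=1: revealed 0 new [(none)] -> total=20

Answer: 20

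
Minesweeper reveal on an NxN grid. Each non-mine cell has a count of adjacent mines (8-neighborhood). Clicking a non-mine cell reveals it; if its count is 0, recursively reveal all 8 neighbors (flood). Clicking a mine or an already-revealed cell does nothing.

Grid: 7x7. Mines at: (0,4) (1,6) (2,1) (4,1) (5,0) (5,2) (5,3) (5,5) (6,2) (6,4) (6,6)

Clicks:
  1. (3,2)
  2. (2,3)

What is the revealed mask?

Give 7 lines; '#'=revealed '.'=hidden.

Answer: .......
..####.
..#####
..#####
..#####
.......
.......

Derivation:
Click 1 (3,2) count=2: revealed 1 new [(3,2)] -> total=1
Click 2 (2,3) count=0: revealed 18 new [(1,2) (1,3) (1,4) (1,5) (2,2) (2,3) (2,4) (2,5) (2,6) (3,3) (3,4) (3,5) (3,6) (4,2) (4,3) (4,4) (4,5) (4,6)] -> total=19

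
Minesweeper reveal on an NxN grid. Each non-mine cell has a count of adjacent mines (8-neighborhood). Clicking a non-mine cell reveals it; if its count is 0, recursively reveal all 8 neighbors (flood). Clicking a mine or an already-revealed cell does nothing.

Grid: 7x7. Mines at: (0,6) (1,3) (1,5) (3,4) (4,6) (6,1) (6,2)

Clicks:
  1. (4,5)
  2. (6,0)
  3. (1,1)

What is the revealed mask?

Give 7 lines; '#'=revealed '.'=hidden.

Click 1 (4,5) count=2: revealed 1 new [(4,5)] -> total=1
Click 2 (6,0) count=1: revealed 1 new [(6,0)] -> total=2
Click 3 (1,1) count=0: revealed 22 new [(0,0) (0,1) (0,2) (1,0) (1,1) (1,2) (2,0) (2,1) (2,2) (2,3) (3,0) (3,1) (3,2) (3,3) (4,0) (4,1) (4,2) (4,3) (5,0) (5,1) (5,2) (5,3)] -> total=24

Answer: ###....
###....
####...
####...
####.#.
####...
#......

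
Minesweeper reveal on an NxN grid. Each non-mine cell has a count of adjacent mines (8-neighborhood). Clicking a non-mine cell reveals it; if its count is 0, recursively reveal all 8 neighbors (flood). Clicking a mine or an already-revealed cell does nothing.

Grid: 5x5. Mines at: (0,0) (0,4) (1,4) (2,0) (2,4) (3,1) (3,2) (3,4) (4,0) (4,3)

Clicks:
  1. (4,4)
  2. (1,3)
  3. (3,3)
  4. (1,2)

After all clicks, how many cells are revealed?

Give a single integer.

Click 1 (4,4) count=2: revealed 1 new [(4,4)] -> total=1
Click 2 (1,3) count=3: revealed 1 new [(1,3)] -> total=2
Click 3 (3,3) count=4: revealed 1 new [(3,3)] -> total=3
Click 4 (1,2) count=0: revealed 8 new [(0,1) (0,2) (0,3) (1,1) (1,2) (2,1) (2,2) (2,3)] -> total=11

Answer: 11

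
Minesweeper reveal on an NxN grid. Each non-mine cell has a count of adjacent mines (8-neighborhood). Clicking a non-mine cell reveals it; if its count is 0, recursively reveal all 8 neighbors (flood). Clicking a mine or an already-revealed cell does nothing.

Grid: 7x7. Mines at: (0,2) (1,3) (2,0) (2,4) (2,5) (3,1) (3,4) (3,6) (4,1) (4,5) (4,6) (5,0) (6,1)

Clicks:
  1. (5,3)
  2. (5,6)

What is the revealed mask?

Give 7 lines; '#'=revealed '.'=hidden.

Click 1 (5,3) count=0: revealed 13 new [(4,2) (4,3) (4,4) (5,2) (5,3) (5,4) (5,5) (5,6) (6,2) (6,3) (6,4) (6,5) (6,6)] -> total=13
Click 2 (5,6) count=2: revealed 0 new [(none)] -> total=13

Answer: .......
.......
.......
.......
..###..
..#####
..#####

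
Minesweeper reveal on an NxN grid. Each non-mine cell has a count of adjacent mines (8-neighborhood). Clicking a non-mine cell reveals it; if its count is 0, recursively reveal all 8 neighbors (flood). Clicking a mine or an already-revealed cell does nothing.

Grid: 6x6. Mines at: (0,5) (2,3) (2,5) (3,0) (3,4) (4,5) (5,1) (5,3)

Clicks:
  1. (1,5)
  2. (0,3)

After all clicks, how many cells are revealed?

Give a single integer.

Click 1 (1,5) count=2: revealed 1 new [(1,5)] -> total=1
Click 2 (0,3) count=0: revealed 13 new [(0,0) (0,1) (0,2) (0,3) (0,4) (1,0) (1,1) (1,2) (1,3) (1,4) (2,0) (2,1) (2,2)] -> total=14

Answer: 14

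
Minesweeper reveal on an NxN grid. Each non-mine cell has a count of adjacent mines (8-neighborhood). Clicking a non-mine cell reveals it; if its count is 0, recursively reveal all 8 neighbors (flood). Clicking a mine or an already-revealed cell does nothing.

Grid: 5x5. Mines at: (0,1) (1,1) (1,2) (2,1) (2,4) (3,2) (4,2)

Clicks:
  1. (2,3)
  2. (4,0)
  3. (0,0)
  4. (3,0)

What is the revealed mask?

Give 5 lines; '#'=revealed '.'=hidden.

Answer: #....
.....
...#.
##...
##...

Derivation:
Click 1 (2,3) count=3: revealed 1 new [(2,3)] -> total=1
Click 2 (4,0) count=0: revealed 4 new [(3,0) (3,1) (4,0) (4,1)] -> total=5
Click 3 (0,0) count=2: revealed 1 new [(0,0)] -> total=6
Click 4 (3,0) count=1: revealed 0 new [(none)] -> total=6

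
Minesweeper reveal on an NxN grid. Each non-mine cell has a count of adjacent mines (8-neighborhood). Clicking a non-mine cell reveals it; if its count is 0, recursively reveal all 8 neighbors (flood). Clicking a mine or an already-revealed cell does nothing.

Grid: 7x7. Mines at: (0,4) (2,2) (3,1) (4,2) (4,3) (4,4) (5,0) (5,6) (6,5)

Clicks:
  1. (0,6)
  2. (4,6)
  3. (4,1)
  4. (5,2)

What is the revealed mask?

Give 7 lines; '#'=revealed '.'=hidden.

Answer: .....##
...####
...####
...####
.#...##
..#....
.......

Derivation:
Click 1 (0,6) count=0: revealed 16 new [(0,5) (0,6) (1,3) (1,4) (1,5) (1,6) (2,3) (2,4) (2,5) (2,6) (3,3) (3,4) (3,5) (3,6) (4,5) (4,6)] -> total=16
Click 2 (4,6) count=1: revealed 0 new [(none)] -> total=16
Click 3 (4,1) count=3: revealed 1 new [(4,1)] -> total=17
Click 4 (5,2) count=2: revealed 1 new [(5,2)] -> total=18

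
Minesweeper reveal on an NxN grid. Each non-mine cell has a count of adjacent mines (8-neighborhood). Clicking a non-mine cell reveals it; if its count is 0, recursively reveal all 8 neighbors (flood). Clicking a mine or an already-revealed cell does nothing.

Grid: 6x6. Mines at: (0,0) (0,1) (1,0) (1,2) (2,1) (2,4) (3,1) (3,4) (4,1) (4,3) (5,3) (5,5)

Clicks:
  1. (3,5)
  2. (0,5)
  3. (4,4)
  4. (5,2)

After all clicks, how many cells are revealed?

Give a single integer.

Click 1 (3,5) count=2: revealed 1 new [(3,5)] -> total=1
Click 2 (0,5) count=0: revealed 6 new [(0,3) (0,4) (0,5) (1,3) (1,4) (1,5)] -> total=7
Click 3 (4,4) count=4: revealed 1 new [(4,4)] -> total=8
Click 4 (5,2) count=3: revealed 1 new [(5,2)] -> total=9

Answer: 9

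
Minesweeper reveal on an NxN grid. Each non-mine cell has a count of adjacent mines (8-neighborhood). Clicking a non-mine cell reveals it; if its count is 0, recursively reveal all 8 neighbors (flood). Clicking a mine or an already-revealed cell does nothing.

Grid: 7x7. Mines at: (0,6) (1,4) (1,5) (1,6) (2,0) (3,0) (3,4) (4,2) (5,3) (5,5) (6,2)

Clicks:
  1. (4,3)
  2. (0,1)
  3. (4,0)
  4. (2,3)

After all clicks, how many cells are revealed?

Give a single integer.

Click 1 (4,3) count=3: revealed 1 new [(4,3)] -> total=1
Click 2 (0,1) count=0: revealed 14 new [(0,0) (0,1) (0,2) (0,3) (1,0) (1,1) (1,2) (1,3) (2,1) (2,2) (2,3) (3,1) (3,2) (3,3)] -> total=15
Click 3 (4,0) count=1: revealed 1 new [(4,0)] -> total=16
Click 4 (2,3) count=2: revealed 0 new [(none)] -> total=16

Answer: 16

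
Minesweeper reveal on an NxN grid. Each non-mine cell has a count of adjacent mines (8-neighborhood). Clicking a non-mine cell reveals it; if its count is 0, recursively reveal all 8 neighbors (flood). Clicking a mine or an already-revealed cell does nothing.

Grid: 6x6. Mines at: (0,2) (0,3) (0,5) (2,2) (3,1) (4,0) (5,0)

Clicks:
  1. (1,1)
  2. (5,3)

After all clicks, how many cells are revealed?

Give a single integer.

Answer: 21

Derivation:
Click 1 (1,1) count=2: revealed 1 new [(1,1)] -> total=1
Click 2 (5,3) count=0: revealed 20 new [(1,3) (1,4) (1,5) (2,3) (2,4) (2,5) (3,2) (3,3) (3,4) (3,5) (4,1) (4,2) (4,3) (4,4) (4,5) (5,1) (5,2) (5,3) (5,4) (5,5)] -> total=21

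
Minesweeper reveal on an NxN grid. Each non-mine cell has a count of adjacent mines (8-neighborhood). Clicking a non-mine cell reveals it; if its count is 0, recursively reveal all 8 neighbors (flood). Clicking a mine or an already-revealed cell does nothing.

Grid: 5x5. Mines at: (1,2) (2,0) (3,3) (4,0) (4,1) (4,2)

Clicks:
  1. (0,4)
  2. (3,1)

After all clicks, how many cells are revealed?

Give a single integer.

Click 1 (0,4) count=0: revealed 6 new [(0,3) (0,4) (1,3) (1,4) (2,3) (2,4)] -> total=6
Click 2 (3,1) count=4: revealed 1 new [(3,1)] -> total=7

Answer: 7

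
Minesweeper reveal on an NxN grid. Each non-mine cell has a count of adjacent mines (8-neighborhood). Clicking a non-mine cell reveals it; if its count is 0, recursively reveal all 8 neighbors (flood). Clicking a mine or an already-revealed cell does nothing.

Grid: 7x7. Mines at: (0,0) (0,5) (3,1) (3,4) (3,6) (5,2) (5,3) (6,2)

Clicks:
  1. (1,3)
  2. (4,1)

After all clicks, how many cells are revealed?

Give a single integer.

Answer: 13

Derivation:
Click 1 (1,3) count=0: revealed 12 new [(0,1) (0,2) (0,3) (0,4) (1,1) (1,2) (1,3) (1,4) (2,1) (2,2) (2,3) (2,4)] -> total=12
Click 2 (4,1) count=2: revealed 1 new [(4,1)] -> total=13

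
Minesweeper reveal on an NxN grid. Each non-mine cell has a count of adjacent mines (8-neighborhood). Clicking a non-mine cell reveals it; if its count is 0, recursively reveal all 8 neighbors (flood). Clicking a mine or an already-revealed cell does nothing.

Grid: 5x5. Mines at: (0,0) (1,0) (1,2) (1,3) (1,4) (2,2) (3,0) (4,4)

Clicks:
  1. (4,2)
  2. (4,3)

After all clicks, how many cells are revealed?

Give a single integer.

Click 1 (4,2) count=0: revealed 6 new [(3,1) (3,2) (3,3) (4,1) (4,2) (4,3)] -> total=6
Click 2 (4,3) count=1: revealed 0 new [(none)] -> total=6

Answer: 6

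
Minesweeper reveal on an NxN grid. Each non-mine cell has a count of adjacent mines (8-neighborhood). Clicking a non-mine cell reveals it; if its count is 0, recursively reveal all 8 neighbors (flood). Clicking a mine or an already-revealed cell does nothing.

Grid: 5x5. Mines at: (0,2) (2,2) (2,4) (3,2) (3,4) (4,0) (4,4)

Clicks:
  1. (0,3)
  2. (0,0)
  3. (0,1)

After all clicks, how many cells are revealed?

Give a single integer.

Answer: 9

Derivation:
Click 1 (0,3) count=1: revealed 1 new [(0,3)] -> total=1
Click 2 (0,0) count=0: revealed 8 new [(0,0) (0,1) (1,0) (1,1) (2,0) (2,1) (3,0) (3,1)] -> total=9
Click 3 (0,1) count=1: revealed 0 new [(none)] -> total=9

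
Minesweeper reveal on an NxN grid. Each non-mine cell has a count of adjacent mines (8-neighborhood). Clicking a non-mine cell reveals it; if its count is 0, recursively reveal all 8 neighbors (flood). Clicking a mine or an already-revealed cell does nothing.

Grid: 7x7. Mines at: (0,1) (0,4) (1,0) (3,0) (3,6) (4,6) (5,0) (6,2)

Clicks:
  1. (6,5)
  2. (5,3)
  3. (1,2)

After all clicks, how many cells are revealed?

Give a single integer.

Answer: 30

Derivation:
Click 1 (6,5) count=0: revealed 30 new [(1,1) (1,2) (1,3) (1,4) (1,5) (2,1) (2,2) (2,3) (2,4) (2,5) (3,1) (3,2) (3,3) (3,4) (3,5) (4,1) (4,2) (4,3) (4,4) (4,5) (5,1) (5,2) (5,3) (5,4) (5,5) (5,6) (6,3) (6,4) (6,5) (6,6)] -> total=30
Click 2 (5,3) count=1: revealed 0 new [(none)] -> total=30
Click 3 (1,2) count=1: revealed 0 new [(none)] -> total=30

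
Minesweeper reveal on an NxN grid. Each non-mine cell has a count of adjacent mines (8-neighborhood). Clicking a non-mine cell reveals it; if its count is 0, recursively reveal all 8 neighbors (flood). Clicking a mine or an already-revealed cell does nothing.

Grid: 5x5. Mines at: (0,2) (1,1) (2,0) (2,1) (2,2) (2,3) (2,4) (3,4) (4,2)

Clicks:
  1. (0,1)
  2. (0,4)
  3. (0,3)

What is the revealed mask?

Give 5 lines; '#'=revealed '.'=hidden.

Answer: .#.##
...##
.....
.....
.....

Derivation:
Click 1 (0,1) count=2: revealed 1 new [(0,1)] -> total=1
Click 2 (0,4) count=0: revealed 4 new [(0,3) (0,4) (1,3) (1,4)] -> total=5
Click 3 (0,3) count=1: revealed 0 new [(none)] -> total=5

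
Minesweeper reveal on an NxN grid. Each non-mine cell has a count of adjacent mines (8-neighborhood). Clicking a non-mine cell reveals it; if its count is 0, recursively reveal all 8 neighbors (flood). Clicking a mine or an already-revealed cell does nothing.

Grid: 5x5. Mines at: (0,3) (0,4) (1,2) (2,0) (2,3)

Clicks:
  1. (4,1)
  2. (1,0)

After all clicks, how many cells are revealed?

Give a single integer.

Click 1 (4,1) count=0: revealed 10 new [(3,0) (3,1) (3,2) (3,3) (3,4) (4,0) (4,1) (4,2) (4,3) (4,4)] -> total=10
Click 2 (1,0) count=1: revealed 1 new [(1,0)] -> total=11

Answer: 11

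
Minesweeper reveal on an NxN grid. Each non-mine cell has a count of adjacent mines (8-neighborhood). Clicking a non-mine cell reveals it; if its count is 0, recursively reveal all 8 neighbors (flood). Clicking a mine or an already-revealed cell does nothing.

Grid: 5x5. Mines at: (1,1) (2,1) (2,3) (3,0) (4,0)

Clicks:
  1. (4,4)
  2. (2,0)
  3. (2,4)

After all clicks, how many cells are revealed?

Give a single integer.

Click 1 (4,4) count=0: revealed 8 new [(3,1) (3,2) (3,3) (3,4) (4,1) (4,2) (4,3) (4,4)] -> total=8
Click 2 (2,0) count=3: revealed 1 new [(2,0)] -> total=9
Click 3 (2,4) count=1: revealed 1 new [(2,4)] -> total=10

Answer: 10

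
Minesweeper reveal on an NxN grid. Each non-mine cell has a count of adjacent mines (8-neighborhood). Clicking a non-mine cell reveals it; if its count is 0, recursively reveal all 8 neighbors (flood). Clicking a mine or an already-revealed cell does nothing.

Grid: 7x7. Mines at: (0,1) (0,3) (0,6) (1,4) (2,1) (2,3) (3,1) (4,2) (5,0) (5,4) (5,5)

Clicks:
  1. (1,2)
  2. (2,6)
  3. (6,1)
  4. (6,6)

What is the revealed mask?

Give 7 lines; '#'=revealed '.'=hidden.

Click 1 (1,2) count=4: revealed 1 new [(1,2)] -> total=1
Click 2 (2,6) count=0: revealed 11 new [(1,5) (1,6) (2,4) (2,5) (2,6) (3,4) (3,5) (3,6) (4,4) (4,5) (4,6)] -> total=12
Click 3 (6,1) count=1: revealed 1 new [(6,1)] -> total=13
Click 4 (6,6) count=1: revealed 1 new [(6,6)] -> total=14

Answer: .......
..#..##
....###
....###
....###
.......
.#....#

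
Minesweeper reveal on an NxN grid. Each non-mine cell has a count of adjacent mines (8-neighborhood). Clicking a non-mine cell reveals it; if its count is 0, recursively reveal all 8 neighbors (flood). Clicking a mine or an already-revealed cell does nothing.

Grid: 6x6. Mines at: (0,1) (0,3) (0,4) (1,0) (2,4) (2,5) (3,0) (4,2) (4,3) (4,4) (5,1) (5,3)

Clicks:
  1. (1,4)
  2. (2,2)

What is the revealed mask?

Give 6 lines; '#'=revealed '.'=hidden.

Click 1 (1,4) count=4: revealed 1 new [(1,4)] -> total=1
Click 2 (2,2) count=0: revealed 9 new [(1,1) (1,2) (1,3) (2,1) (2,2) (2,3) (3,1) (3,2) (3,3)] -> total=10

Answer: ......
.####.
.###..
.###..
......
......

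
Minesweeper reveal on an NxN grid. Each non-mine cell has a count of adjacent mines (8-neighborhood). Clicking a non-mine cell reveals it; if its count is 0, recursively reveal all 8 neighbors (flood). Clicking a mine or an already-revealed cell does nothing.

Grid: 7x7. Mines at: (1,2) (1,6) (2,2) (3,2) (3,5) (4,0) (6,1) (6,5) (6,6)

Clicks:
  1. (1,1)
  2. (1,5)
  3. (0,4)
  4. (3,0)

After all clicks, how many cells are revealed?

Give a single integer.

Answer: 11

Derivation:
Click 1 (1,1) count=2: revealed 1 new [(1,1)] -> total=1
Click 2 (1,5) count=1: revealed 1 new [(1,5)] -> total=2
Click 3 (0,4) count=0: revealed 8 new [(0,3) (0,4) (0,5) (1,3) (1,4) (2,3) (2,4) (2,5)] -> total=10
Click 4 (3,0) count=1: revealed 1 new [(3,0)] -> total=11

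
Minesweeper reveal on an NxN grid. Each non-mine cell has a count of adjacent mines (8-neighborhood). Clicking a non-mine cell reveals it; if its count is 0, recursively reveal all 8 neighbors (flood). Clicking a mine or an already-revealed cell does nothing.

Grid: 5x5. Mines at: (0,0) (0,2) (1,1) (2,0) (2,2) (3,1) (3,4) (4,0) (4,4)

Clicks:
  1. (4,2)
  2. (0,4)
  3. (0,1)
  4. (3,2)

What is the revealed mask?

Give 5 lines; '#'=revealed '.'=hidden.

Answer: .#.##
...##
...##
..#..
..#..

Derivation:
Click 1 (4,2) count=1: revealed 1 new [(4,2)] -> total=1
Click 2 (0,4) count=0: revealed 6 new [(0,3) (0,4) (1,3) (1,4) (2,3) (2,4)] -> total=7
Click 3 (0,1) count=3: revealed 1 new [(0,1)] -> total=8
Click 4 (3,2) count=2: revealed 1 new [(3,2)] -> total=9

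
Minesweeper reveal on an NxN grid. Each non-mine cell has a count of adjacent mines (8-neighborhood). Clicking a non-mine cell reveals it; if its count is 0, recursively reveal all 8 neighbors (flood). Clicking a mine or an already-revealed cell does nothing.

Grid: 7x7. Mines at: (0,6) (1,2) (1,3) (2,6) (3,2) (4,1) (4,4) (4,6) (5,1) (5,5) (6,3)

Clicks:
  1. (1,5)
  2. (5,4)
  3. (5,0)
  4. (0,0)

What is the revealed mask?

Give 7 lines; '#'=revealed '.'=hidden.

Answer: ##.....
##...#.
##.....
##.....
.......
#...#..
.......

Derivation:
Click 1 (1,5) count=2: revealed 1 new [(1,5)] -> total=1
Click 2 (5,4) count=3: revealed 1 new [(5,4)] -> total=2
Click 3 (5,0) count=2: revealed 1 new [(5,0)] -> total=3
Click 4 (0,0) count=0: revealed 8 new [(0,0) (0,1) (1,0) (1,1) (2,0) (2,1) (3,0) (3,1)] -> total=11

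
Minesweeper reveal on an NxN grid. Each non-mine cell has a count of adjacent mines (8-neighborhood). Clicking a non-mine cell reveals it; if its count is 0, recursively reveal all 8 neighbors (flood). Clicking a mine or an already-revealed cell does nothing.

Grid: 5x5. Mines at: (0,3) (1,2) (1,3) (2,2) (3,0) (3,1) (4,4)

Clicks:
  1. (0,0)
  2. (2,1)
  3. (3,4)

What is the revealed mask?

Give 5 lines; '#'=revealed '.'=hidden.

Click 1 (0,0) count=0: revealed 6 new [(0,0) (0,1) (1,0) (1,1) (2,0) (2,1)] -> total=6
Click 2 (2,1) count=4: revealed 0 new [(none)] -> total=6
Click 3 (3,4) count=1: revealed 1 new [(3,4)] -> total=7

Answer: ##...
##...
##...
....#
.....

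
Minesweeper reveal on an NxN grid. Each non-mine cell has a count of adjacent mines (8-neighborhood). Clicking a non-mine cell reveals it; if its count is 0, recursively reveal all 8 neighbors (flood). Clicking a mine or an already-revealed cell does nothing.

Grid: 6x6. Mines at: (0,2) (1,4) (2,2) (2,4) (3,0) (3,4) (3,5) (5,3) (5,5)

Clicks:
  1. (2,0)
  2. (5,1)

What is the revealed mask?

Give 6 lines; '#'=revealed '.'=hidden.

Answer: ......
......
#.....
......
###...
###...

Derivation:
Click 1 (2,0) count=1: revealed 1 new [(2,0)] -> total=1
Click 2 (5,1) count=0: revealed 6 new [(4,0) (4,1) (4,2) (5,0) (5,1) (5,2)] -> total=7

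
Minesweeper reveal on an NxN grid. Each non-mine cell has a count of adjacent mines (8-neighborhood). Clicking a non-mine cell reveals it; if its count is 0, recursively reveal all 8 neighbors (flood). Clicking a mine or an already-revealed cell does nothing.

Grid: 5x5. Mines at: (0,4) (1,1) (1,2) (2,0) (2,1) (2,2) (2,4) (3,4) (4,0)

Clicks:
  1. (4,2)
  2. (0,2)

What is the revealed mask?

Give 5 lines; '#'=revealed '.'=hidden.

Answer: ..#..
.....
.....
.###.
.###.

Derivation:
Click 1 (4,2) count=0: revealed 6 new [(3,1) (3,2) (3,3) (4,1) (4,2) (4,3)] -> total=6
Click 2 (0,2) count=2: revealed 1 new [(0,2)] -> total=7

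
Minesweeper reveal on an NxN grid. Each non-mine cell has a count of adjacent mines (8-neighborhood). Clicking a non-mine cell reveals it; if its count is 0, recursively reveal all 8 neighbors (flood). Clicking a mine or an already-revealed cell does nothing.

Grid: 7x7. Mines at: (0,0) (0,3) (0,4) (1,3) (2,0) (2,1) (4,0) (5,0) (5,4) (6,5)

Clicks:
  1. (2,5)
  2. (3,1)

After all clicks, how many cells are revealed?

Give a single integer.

Answer: 30

Derivation:
Click 1 (2,5) count=0: revealed 30 new [(0,5) (0,6) (1,4) (1,5) (1,6) (2,2) (2,3) (2,4) (2,5) (2,6) (3,1) (3,2) (3,3) (3,4) (3,5) (3,6) (4,1) (4,2) (4,3) (4,4) (4,5) (4,6) (5,1) (5,2) (5,3) (5,5) (5,6) (6,1) (6,2) (6,3)] -> total=30
Click 2 (3,1) count=3: revealed 0 new [(none)] -> total=30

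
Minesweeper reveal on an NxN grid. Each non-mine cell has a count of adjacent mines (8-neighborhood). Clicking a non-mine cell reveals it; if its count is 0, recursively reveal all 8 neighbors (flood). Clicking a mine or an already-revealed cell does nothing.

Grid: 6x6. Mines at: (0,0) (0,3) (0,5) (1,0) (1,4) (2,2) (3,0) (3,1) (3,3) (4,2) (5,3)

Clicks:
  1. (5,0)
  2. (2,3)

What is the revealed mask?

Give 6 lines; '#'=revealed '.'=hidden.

Click 1 (5,0) count=0: revealed 4 new [(4,0) (4,1) (5,0) (5,1)] -> total=4
Click 2 (2,3) count=3: revealed 1 new [(2,3)] -> total=5

Answer: ......
......
...#..
......
##....
##....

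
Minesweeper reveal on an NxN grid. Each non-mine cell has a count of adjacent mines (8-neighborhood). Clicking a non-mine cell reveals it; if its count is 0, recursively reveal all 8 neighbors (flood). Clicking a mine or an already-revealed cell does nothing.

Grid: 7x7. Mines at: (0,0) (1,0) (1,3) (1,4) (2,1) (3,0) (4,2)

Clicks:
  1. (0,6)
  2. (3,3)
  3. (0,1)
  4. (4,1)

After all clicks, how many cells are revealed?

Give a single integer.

Click 1 (0,6) count=0: revealed 32 new [(0,5) (0,6) (1,5) (1,6) (2,3) (2,4) (2,5) (2,6) (3,3) (3,4) (3,5) (3,6) (4,0) (4,1) (4,3) (4,4) (4,5) (4,6) (5,0) (5,1) (5,2) (5,3) (5,4) (5,5) (5,6) (6,0) (6,1) (6,2) (6,3) (6,4) (6,5) (6,6)] -> total=32
Click 2 (3,3) count=1: revealed 0 new [(none)] -> total=32
Click 3 (0,1) count=2: revealed 1 new [(0,1)] -> total=33
Click 4 (4,1) count=2: revealed 0 new [(none)] -> total=33

Answer: 33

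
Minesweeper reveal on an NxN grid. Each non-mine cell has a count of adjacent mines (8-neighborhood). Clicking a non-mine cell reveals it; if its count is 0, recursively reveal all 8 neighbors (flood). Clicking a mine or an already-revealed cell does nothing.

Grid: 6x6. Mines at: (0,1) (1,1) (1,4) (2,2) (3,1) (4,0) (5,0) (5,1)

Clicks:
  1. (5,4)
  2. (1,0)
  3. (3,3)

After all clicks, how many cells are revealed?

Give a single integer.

Click 1 (5,4) count=0: revealed 15 new [(2,3) (2,4) (2,5) (3,2) (3,3) (3,4) (3,5) (4,2) (4,3) (4,4) (4,5) (5,2) (5,3) (5,4) (5,5)] -> total=15
Click 2 (1,0) count=2: revealed 1 new [(1,0)] -> total=16
Click 3 (3,3) count=1: revealed 0 new [(none)] -> total=16

Answer: 16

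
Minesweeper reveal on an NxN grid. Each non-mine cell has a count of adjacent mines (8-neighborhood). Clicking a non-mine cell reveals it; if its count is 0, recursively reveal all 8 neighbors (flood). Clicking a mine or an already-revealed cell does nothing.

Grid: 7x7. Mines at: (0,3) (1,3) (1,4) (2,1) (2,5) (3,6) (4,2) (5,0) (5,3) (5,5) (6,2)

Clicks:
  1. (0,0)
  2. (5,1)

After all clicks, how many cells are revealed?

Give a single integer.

Click 1 (0,0) count=0: revealed 6 new [(0,0) (0,1) (0,2) (1,0) (1,1) (1,2)] -> total=6
Click 2 (5,1) count=3: revealed 1 new [(5,1)] -> total=7

Answer: 7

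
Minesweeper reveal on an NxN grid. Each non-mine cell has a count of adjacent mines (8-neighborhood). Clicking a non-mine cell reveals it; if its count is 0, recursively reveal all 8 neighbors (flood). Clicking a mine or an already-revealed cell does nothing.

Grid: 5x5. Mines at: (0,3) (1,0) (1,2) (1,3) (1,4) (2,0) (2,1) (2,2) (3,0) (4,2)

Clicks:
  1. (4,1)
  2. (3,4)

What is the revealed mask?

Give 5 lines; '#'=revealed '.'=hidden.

Answer: .....
.....
...##
...##
.#.##

Derivation:
Click 1 (4,1) count=2: revealed 1 new [(4,1)] -> total=1
Click 2 (3,4) count=0: revealed 6 new [(2,3) (2,4) (3,3) (3,4) (4,3) (4,4)] -> total=7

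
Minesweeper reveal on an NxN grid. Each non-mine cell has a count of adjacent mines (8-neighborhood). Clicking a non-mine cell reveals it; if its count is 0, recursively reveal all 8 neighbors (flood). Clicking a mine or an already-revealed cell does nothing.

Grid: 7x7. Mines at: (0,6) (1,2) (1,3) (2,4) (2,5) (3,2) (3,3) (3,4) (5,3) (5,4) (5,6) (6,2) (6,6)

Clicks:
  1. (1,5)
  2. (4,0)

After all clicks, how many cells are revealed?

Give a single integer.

Answer: 15

Derivation:
Click 1 (1,5) count=3: revealed 1 new [(1,5)] -> total=1
Click 2 (4,0) count=0: revealed 14 new [(0,0) (0,1) (1,0) (1,1) (2,0) (2,1) (3,0) (3,1) (4,0) (4,1) (5,0) (5,1) (6,0) (6,1)] -> total=15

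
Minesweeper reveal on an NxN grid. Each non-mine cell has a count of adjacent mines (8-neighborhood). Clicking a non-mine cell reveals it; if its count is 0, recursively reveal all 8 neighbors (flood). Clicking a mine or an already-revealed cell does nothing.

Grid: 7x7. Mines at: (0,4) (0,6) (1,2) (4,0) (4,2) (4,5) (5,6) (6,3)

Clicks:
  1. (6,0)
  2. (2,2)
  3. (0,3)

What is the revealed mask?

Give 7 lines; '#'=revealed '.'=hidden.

Click 1 (6,0) count=0: revealed 6 new [(5,0) (5,1) (5,2) (6,0) (6,1) (6,2)] -> total=6
Click 2 (2,2) count=1: revealed 1 new [(2,2)] -> total=7
Click 3 (0,3) count=2: revealed 1 new [(0,3)] -> total=8

Answer: ...#...
.......
..#....
.......
.......
###....
###....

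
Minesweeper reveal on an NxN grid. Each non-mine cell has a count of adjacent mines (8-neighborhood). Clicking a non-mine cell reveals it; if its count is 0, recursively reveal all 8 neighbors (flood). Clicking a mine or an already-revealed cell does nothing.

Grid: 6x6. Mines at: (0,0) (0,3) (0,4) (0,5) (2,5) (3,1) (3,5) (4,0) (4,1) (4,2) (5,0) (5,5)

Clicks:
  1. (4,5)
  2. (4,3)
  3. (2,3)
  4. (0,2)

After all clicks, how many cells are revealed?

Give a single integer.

Click 1 (4,5) count=2: revealed 1 new [(4,5)] -> total=1
Click 2 (4,3) count=1: revealed 1 new [(4,3)] -> total=2
Click 3 (2,3) count=0: revealed 9 new [(1,2) (1,3) (1,4) (2,2) (2,3) (2,4) (3,2) (3,3) (3,4)] -> total=11
Click 4 (0,2) count=1: revealed 1 new [(0,2)] -> total=12

Answer: 12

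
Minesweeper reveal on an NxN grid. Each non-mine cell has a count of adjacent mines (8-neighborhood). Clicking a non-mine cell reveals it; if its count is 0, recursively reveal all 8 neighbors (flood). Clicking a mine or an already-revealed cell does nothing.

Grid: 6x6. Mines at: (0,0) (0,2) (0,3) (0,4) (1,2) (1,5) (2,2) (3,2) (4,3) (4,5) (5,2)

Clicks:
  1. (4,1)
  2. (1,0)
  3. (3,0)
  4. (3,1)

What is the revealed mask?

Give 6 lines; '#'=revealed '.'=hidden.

Click 1 (4,1) count=2: revealed 1 new [(4,1)] -> total=1
Click 2 (1,0) count=1: revealed 1 new [(1,0)] -> total=2
Click 3 (3,0) count=0: revealed 8 new [(1,1) (2,0) (2,1) (3,0) (3,1) (4,0) (5,0) (5,1)] -> total=10
Click 4 (3,1) count=2: revealed 0 new [(none)] -> total=10

Answer: ......
##....
##....
##....
##....
##....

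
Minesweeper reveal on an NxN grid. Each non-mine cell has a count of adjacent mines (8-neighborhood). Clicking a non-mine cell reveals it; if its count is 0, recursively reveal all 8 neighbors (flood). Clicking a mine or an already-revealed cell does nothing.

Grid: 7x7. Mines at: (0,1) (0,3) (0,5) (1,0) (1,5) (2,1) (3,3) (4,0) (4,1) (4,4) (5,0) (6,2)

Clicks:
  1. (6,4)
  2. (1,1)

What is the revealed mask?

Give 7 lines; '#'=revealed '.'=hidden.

Click 1 (6,4) count=0: revealed 14 new [(2,5) (2,6) (3,5) (3,6) (4,5) (4,6) (5,3) (5,4) (5,5) (5,6) (6,3) (6,4) (6,5) (6,6)] -> total=14
Click 2 (1,1) count=3: revealed 1 new [(1,1)] -> total=15

Answer: .......
.#.....
.....##
.....##
.....##
...####
...####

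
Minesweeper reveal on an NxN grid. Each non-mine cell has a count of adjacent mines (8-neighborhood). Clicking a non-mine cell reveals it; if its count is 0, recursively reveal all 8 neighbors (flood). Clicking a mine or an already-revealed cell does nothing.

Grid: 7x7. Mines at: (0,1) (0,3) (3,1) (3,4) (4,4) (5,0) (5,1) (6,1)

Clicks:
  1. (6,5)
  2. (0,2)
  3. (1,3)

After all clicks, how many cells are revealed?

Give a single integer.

Click 1 (6,5) count=0: revealed 23 new [(0,4) (0,5) (0,6) (1,4) (1,5) (1,6) (2,4) (2,5) (2,6) (3,5) (3,6) (4,5) (4,6) (5,2) (5,3) (5,4) (5,5) (5,6) (6,2) (6,3) (6,4) (6,5) (6,6)] -> total=23
Click 2 (0,2) count=2: revealed 1 new [(0,2)] -> total=24
Click 3 (1,3) count=1: revealed 1 new [(1,3)] -> total=25

Answer: 25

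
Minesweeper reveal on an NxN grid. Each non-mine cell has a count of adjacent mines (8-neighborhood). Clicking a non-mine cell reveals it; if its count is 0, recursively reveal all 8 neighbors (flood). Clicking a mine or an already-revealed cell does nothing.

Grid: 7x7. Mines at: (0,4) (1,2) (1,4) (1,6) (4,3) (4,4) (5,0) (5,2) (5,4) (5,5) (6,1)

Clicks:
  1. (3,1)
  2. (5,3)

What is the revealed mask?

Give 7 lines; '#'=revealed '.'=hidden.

Click 1 (3,1) count=0: revealed 13 new [(0,0) (0,1) (1,0) (1,1) (2,0) (2,1) (2,2) (3,0) (3,1) (3,2) (4,0) (4,1) (4,2)] -> total=13
Click 2 (5,3) count=4: revealed 1 new [(5,3)] -> total=14

Answer: ##.....
##.....
###....
###....
###....
...#...
.......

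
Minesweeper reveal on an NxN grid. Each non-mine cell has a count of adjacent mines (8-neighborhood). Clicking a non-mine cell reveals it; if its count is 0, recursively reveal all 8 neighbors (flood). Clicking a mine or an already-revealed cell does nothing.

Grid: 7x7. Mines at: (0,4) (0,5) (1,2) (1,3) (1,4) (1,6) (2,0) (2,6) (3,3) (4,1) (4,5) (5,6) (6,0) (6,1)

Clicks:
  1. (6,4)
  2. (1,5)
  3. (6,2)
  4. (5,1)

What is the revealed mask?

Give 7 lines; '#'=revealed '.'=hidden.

Answer: .......
.....#.
.......
.......
..###..
.#####.
..####.

Derivation:
Click 1 (6,4) count=0: revealed 11 new [(4,2) (4,3) (4,4) (5,2) (5,3) (5,4) (5,5) (6,2) (6,3) (6,4) (6,5)] -> total=11
Click 2 (1,5) count=5: revealed 1 new [(1,5)] -> total=12
Click 3 (6,2) count=1: revealed 0 new [(none)] -> total=12
Click 4 (5,1) count=3: revealed 1 new [(5,1)] -> total=13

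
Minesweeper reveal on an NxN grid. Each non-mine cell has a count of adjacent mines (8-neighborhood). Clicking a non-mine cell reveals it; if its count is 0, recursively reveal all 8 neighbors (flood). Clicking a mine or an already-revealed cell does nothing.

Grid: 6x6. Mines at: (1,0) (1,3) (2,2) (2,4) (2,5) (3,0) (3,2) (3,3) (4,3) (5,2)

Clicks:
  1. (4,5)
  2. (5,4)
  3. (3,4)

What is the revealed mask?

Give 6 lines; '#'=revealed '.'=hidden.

Answer: ......
......
......
....##
....##
....##

Derivation:
Click 1 (4,5) count=0: revealed 6 new [(3,4) (3,5) (4,4) (4,5) (5,4) (5,5)] -> total=6
Click 2 (5,4) count=1: revealed 0 new [(none)] -> total=6
Click 3 (3,4) count=4: revealed 0 new [(none)] -> total=6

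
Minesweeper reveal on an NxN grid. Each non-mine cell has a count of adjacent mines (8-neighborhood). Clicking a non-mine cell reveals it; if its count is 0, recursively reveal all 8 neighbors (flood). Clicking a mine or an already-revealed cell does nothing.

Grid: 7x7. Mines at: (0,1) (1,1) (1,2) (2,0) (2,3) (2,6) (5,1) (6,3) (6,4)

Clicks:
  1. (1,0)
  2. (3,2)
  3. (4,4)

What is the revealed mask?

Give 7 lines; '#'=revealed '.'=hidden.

Click 1 (1,0) count=3: revealed 1 new [(1,0)] -> total=1
Click 2 (3,2) count=1: revealed 1 new [(3,2)] -> total=2
Click 3 (4,4) count=0: revealed 16 new [(3,3) (3,4) (3,5) (3,6) (4,2) (4,3) (4,4) (4,5) (4,6) (5,2) (5,3) (5,4) (5,5) (5,6) (6,5) (6,6)] -> total=18

Answer: .......
#......
.......
..#####
..#####
..#####
.....##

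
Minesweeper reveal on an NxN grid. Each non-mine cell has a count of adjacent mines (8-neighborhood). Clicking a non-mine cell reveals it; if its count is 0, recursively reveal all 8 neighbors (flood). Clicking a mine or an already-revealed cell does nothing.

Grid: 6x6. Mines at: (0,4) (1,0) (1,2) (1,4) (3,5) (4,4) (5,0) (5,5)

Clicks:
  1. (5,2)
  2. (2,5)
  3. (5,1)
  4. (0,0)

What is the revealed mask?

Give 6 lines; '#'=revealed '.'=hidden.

Answer: #.....
......
####.#
####..
####..
.###..

Derivation:
Click 1 (5,2) count=0: revealed 15 new [(2,0) (2,1) (2,2) (2,3) (3,0) (3,1) (3,2) (3,3) (4,0) (4,1) (4,2) (4,3) (5,1) (5,2) (5,3)] -> total=15
Click 2 (2,5) count=2: revealed 1 new [(2,5)] -> total=16
Click 3 (5,1) count=1: revealed 0 new [(none)] -> total=16
Click 4 (0,0) count=1: revealed 1 new [(0,0)] -> total=17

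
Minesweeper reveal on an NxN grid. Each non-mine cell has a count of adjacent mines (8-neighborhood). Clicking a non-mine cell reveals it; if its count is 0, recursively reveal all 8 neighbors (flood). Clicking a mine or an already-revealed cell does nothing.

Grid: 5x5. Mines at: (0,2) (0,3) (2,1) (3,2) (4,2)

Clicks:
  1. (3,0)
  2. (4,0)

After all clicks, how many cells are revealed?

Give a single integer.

Answer: 4

Derivation:
Click 1 (3,0) count=1: revealed 1 new [(3,0)] -> total=1
Click 2 (4,0) count=0: revealed 3 new [(3,1) (4,0) (4,1)] -> total=4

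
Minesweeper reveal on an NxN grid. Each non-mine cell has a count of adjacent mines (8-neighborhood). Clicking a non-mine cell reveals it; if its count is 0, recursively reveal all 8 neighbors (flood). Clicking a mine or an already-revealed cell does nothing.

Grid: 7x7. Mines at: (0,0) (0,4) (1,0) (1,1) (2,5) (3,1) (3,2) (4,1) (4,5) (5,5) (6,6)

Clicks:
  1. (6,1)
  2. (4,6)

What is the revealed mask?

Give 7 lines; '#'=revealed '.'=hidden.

Answer: .......
.......
.......
.......
..###.#
#####..
#####..

Derivation:
Click 1 (6,1) count=0: revealed 13 new [(4,2) (4,3) (4,4) (5,0) (5,1) (5,2) (5,3) (5,4) (6,0) (6,1) (6,2) (6,3) (6,4)] -> total=13
Click 2 (4,6) count=2: revealed 1 new [(4,6)] -> total=14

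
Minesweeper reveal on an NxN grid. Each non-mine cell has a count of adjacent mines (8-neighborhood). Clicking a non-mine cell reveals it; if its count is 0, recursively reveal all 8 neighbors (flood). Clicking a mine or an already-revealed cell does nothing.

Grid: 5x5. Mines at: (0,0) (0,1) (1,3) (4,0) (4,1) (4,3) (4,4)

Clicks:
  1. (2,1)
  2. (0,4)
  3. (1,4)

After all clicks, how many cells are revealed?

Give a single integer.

Answer: 11

Derivation:
Click 1 (2,1) count=0: revealed 9 new [(1,0) (1,1) (1,2) (2,0) (2,1) (2,2) (3,0) (3,1) (3,2)] -> total=9
Click 2 (0,4) count=1: revealed 1 new [(0,4)] -> total=10
Click 3 (1,4) count=1: revealed 1 new [(1,4)] -> total=11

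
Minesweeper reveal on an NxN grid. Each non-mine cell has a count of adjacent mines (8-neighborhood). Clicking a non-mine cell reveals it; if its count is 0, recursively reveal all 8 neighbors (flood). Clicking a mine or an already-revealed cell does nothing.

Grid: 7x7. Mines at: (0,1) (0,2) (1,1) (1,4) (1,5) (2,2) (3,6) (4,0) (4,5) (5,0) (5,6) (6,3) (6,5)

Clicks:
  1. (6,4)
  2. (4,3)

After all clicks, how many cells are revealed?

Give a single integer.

Answer: 13

Derivation:
Click 1 (6,4) count=2: revealed 1 new [(6,4)] -> total=1
Click 2 (4,3) count=0: revealed 12 new [(3,1) (3,2) (3,3) (3,4) (4,1) (4,2) (4,3) (4,4) (5,1) (5,2) (5,3) (5,4)] -> total=13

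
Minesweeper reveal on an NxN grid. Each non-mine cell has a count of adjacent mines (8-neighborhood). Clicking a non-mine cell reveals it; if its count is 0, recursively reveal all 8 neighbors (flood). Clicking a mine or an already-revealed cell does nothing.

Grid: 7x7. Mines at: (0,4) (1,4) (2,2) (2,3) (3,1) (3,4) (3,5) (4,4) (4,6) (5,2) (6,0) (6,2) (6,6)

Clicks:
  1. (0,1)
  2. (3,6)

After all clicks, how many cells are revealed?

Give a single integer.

Click 1 (0,1) count=0: revealed 10 new [(0,0) (0,1) (0,2) (0,3) (1,0) (1,1) (1,2) (1,3) (2,0) (2,1)] -> total=10
Click 2 (3,6) count=2: revealed 1 new [(3,6)] -> total=11

Answer: 11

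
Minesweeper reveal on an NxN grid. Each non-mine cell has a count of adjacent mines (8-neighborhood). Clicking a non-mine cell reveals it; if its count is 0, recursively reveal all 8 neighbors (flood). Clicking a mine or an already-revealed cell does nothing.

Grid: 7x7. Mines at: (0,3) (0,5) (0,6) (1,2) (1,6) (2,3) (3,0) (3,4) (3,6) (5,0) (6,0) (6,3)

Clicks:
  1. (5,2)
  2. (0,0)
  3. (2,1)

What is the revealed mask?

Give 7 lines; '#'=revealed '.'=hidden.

Answer: ##.....
##.....
##.....
.......
.......
..#....
.......

Derivation:
Click 1 (5,2) count=1: revealed 1 new [(5,2)] -> total=1
Click 2 (0,0) count=0: revealed 6 new [(0,0) (0,1) (1,0) (1,1) (2,0) (2,1)] -> total=7
Click 3 (2,1) count=2: revealed 0 new [(none)] -> total=7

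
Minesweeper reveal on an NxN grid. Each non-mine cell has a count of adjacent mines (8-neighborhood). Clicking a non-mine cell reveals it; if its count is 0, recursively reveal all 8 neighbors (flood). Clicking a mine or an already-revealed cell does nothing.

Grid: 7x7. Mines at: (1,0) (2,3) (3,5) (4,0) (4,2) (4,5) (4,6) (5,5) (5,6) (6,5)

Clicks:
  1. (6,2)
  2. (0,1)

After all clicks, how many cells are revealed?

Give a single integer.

Answer: 11

Derivation:
Click 1 (6,2) count=0: revealed 10 new [(5,0) (5,1) (5,2) (5,3) (5,4) (6,0) (6,1) (6,2) (6,3) (6,4)] -> total=10
Click 2 (0,1) count=1: revealed 1 new [(0,1)] -> total=11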